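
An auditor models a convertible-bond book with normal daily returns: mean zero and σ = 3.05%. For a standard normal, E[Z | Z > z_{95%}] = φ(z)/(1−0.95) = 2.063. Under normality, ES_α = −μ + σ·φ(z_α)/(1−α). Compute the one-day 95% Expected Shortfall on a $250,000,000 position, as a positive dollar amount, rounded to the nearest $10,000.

$15,730,000

ES = 3.05% × 2.063 = 6.292%.
On $250,000,000: 0.06292 × $250,000,000 = $15,730,000.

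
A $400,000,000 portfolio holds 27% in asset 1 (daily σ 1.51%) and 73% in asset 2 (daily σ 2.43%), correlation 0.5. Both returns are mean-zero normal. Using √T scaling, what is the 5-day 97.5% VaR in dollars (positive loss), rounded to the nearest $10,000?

$35,220,000

σ_p = √(0.27²·1.51² + 0.73²·2.43² + 2·0.5·0.27·0.73·1.51·2.43) = 2.009%.
σ_{5d} = 2.009% × √5 = 4.492%.
z(97.5%) = 1.960.
VaR = 1.960 × 4.492% = 8.804%; on $400,000,000 that is $35,216,000.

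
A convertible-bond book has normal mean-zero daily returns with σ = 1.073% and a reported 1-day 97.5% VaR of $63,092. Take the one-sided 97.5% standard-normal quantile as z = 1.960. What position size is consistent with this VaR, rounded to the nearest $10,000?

$3,000,000

VaR as a fraction of value: z·σ = 1.960 × 1.073% = 2.10308%.
Position = $63,092 / 0.0210308 = $2,999,981.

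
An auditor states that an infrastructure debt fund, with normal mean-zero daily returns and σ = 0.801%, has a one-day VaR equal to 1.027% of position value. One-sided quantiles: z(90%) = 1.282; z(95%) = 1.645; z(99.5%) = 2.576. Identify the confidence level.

Implied z = VaR/σ = 1.027 / 0.801 = 1.282.
This matches z(90%) = 1.282.

90%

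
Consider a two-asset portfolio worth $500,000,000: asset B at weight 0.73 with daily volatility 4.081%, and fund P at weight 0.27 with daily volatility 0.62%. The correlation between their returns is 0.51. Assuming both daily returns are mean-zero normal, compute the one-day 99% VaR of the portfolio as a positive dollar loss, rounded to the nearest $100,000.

σ_p² = 0.73²·4.081² + 0.27²·0.62² + 2·0.51·0.73·0.27·4.081·0.62 = 9.4119 (%²).
σ_p = √9.4119 = 3.068%.
At 99%, z = 2.326.
VaR = 2.326 × 3.068% = 7.136%; on $500,000,000 that is $35,680,000.

$35,700,000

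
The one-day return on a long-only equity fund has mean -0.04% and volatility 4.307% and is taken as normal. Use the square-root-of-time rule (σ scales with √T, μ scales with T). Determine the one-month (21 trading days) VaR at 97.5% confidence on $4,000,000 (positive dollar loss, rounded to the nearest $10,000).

At 97.5%, z = 1.960.
σ_{21d} = 4.307% × √21 = 19.737%; μ_{21d} = 21 × -0.04% = -0.840%.
VaR = −(-0.840%) + 1.960 × 19.737% = 39.525%.
On $4,000,000: 0.39525 × $4,000,000 = $1,581,000.

$1,580,000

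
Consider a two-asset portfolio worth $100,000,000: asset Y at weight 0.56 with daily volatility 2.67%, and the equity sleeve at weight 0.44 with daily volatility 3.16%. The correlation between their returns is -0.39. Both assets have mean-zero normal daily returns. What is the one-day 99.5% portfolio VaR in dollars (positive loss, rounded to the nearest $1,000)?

σ_p² = 0.56²·2.67² + 0.44²·3.16² + 2·-0.39·0.56·0.44·2.67·3.16 = 2.5473 (%²).
σ_p = √2.5473 = 1.596%.
At 99.5%, z = 2.576.
VaR = 2.576 × 1.596% = 4.111%; on $100,000,000 that is $4,111,000.

$4,111,000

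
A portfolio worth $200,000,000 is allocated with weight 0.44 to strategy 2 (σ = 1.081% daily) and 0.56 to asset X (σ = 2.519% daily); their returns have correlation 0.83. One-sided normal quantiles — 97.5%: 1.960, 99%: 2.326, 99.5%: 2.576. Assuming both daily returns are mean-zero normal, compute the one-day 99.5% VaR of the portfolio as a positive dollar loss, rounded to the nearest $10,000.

$9,400,000

σ_p² = 0.44²·1.081² + 0.56²·2.519² + 2·0.83·0.44·0.56·1.081·2.519 = 3.3299 (%²).
σ_p = √3.3299 = 1.825%.
VaR = 2.576 × 1.825% = 4.701%; on $200,000,000 that is $9,402,000.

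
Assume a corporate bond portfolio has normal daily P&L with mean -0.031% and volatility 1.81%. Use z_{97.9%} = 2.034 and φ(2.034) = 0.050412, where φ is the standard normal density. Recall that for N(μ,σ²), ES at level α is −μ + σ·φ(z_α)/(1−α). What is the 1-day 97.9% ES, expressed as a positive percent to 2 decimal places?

Tail multiplier: φ(z)/(1−α) = 0.050412 / 0.021 = 2.401.
ES = −(-0.031%) + 1.81% × 2.401 = 4.377%.

4.38%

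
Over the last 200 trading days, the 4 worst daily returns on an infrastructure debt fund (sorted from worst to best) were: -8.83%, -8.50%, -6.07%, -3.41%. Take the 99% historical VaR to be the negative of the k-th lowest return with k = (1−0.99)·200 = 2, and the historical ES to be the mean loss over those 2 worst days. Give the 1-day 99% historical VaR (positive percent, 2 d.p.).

8.50%

k = 2; the 2nd lowest return is -8.50%, so VaR = 8.50%.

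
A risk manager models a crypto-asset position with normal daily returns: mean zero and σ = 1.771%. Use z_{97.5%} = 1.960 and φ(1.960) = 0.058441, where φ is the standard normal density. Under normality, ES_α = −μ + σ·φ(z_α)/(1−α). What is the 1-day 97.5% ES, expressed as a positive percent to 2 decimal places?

4.14%

Tail multiplier: φ(z)/(1−α) = 0.058441 / 0.025 = 2.338.
ES = 1.771% × 2.338 = 4.141%.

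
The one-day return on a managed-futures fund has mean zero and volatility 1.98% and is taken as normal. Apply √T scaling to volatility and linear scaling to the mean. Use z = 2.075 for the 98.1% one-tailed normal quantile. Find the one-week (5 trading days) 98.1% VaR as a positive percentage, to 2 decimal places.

σ_{5d} = 1.98% × √5 = 4.427%.
VaR = 2.075 × 4.427% = 9.186%.

9.19%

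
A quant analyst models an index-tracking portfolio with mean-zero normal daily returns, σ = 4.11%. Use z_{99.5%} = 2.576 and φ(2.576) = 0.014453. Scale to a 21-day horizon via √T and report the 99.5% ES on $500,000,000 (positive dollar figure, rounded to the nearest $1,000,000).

$272,000,000

σ_{21d} = 4.11% × √21 = 18.834%.
ES multiplier = φ(z)/(1−α) = 0.014453/0.005 = 2.891.
ES = 18.834% × 2.891 = 54.449%; on $500,000,000: $272,245,000.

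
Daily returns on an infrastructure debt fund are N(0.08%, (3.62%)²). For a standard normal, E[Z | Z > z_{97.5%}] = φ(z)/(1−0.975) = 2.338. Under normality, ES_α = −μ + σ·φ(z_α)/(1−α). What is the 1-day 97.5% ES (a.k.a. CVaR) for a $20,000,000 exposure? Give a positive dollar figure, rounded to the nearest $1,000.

$1,677,000

ES = −(0.08%) + 3.62% × 2.338 = 8.384%.
On $20,000,000: 0.08384 × $20,000,000 = $1,676,800.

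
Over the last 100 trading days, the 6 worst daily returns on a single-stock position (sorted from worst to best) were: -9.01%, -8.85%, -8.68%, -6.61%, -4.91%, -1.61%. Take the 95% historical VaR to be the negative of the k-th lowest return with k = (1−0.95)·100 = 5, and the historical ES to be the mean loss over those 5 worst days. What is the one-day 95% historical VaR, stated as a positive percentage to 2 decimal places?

4.91%

k = 5; the 5th lowest return is -4.91%, so VaR = 4.91%.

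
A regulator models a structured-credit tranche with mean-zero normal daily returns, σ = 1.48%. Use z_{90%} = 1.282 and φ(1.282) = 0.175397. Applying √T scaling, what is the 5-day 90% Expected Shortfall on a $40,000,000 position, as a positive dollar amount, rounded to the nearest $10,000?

$2,320,000

σ_{5d} = 1.48% × √5 = 3.309%.
ES multiplier = φ(z)/(1−α) = 0.175397/0.1 = 1.754.
ES = 3.309% × 1.754 = 5.804%; on $40,000,000: $2,321,600.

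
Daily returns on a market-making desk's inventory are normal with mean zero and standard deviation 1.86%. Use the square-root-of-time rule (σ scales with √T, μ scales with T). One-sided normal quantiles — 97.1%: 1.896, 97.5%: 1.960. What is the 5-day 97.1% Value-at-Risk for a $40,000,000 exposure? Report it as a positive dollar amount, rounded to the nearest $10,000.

σ_{5d} = 1.86% × √5 = 4.159%.
VaR = 1.896 × 4.159% = 7.885%.
On $40,000,000: 0.07885 × $40,000,000 = $3,154,000.

$3,150,000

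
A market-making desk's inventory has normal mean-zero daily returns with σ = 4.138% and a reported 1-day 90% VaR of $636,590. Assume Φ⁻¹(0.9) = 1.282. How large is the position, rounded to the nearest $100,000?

VaR as a fraction of value: z·σ = 1.282 × 4.138% = 5.30492%.
Position = $636,590 / 0.0530492 = $12,000,002.

$12,000,000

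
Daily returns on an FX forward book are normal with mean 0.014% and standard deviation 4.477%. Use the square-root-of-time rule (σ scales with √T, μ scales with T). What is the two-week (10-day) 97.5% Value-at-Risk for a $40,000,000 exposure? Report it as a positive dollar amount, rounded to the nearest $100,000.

At 97.5%, z = 1.960.
σ_{10d} = 4.477% × √10 = 14.158%; μ_{10d} = 10 × 0.014% = 0.140%.
VaR = −(0.140%) + 1.960 × 14.158% = 27.610%.
On $40,000,000: 0.27610 × $40,000,000 = $11,044,000.

$11,000,000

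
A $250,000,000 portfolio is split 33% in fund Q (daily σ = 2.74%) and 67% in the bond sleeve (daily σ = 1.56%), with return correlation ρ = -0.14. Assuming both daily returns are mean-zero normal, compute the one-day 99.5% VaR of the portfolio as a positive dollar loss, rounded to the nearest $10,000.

σ_p² = 0.33²·2.74² + 0.67²·1.56² + 2·-0.14·0.33·0.67·2.74·1.56 = 1.6454 (%²).
σ_p = √1.6454 = 1.283%.
At 99.5%, z = 2.576.
VaR = 2.576 × 1.283% = 3.305%; on $250,000,000 that is $8,262,500.

$8,260,000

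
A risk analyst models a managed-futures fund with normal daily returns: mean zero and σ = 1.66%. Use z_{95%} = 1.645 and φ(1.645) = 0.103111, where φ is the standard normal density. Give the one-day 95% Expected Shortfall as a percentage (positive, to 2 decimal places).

3.42%

Tail multiplier: φ(z)/(1−α) = 0.103111 / 0.05 = 2.062.
ES = 1.66% × 2.062 = 3.423%.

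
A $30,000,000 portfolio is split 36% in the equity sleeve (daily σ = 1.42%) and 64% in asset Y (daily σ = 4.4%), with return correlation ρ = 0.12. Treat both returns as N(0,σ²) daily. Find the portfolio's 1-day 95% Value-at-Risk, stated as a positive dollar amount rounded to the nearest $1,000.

σ_p² = 0.36²·1.42² + 0.64²·4.4² + 2·0.12·0.36·0.64·1.42·4.4 = 8.5367 (%²).
σ_p = √8.5367 = 2.922%.
At 95%, z = 1.645.
VaR = 1.645 × 2.922% = 4.807%; on $30,000,000 that is $1,442,100.

$1,442,000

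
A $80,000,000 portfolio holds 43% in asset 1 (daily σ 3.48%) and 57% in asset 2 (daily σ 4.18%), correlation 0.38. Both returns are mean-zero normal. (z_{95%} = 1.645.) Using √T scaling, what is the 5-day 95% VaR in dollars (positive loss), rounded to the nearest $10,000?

$9,590,000

σ_p = √(0.43²·3.48² + 0.57²·4.18² + 2·0.38·0.43·0.57·3.48·4.18) = 3.260%.
σ_{5d} = 3.260% × √5 = 7.290%.
VaR = 1.645 × 7.290% = 11.992%; on $80,000,000 that is $9,593,600.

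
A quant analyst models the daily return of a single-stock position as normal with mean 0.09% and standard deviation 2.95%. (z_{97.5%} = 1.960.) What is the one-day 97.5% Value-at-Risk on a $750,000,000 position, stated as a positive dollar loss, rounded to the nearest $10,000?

$42,690,000

VaR = −μ + z·σ = −(0.09%) + 1.960 × 2.95% = 5.692%.
On $750,000,000: 0.05692 × $750,000,000 = $42,690,000.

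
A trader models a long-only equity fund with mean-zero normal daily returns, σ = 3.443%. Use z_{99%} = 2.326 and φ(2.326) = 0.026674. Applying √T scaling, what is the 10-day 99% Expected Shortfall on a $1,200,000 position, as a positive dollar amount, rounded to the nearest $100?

σ_{10d} = 3.443% × √10 = 10.888%.
ES multiplier = φ(z)/(1−α) = 0.026674/0.01 = 2.667.
ES = 10.888% × 2.667 = 29.038%; on $1,200,000: $348,456.

$348,500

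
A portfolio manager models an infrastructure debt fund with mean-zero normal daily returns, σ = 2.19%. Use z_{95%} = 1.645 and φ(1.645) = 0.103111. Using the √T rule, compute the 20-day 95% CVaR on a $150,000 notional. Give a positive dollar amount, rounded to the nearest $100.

σ_{20d} = 2.19% × √20 = 9.794%.
ES multiplier = φ(z)/(1−α) = 0.103111/0.05 = 2.062.
ES = 9.794% × 2.062 = 20.195%; on $150,000: $30,292.

$30,300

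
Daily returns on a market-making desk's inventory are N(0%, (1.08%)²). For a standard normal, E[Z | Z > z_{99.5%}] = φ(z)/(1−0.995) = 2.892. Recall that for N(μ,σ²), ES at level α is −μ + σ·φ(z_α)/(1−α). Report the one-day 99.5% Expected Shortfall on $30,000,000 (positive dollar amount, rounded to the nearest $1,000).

ES = 1.08% × 2.892 = 3.123%.
On $30,000,000: 0.03123 × $30,000,000 = $936,900.

$937,000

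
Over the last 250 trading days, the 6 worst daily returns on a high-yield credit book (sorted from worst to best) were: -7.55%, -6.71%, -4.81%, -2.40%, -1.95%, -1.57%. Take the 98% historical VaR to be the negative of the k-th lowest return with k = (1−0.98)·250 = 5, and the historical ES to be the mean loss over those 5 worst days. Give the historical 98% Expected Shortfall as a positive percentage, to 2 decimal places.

The 5 worst returns sum to -23.42%.
ES = −(-23.42%) / 5 = 4.684% ≈ 4.68%.

4.68%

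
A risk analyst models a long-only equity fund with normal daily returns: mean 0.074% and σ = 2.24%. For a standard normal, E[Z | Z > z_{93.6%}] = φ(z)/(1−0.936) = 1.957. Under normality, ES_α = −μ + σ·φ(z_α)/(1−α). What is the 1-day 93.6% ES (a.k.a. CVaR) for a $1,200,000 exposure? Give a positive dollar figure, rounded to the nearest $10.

ES = −(0.074%) + 2.24% × 1.957 = 4.310%.
On $1,200,000: 0.04310 × $1,200,000 = $51,720.

$51,720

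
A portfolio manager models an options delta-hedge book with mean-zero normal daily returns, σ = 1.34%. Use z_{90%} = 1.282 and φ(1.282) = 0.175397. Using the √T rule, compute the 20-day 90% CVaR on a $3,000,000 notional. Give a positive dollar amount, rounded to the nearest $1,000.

σ_{20d} = 1.34% × √20 = 5.993%.
ES multiplier = φ(z)/(1−α) = 0.175397/0.1 = 1.754.
ES = 5.993% × 1.754 = 10.512%; on $3,000,000: $315,360.

$315,000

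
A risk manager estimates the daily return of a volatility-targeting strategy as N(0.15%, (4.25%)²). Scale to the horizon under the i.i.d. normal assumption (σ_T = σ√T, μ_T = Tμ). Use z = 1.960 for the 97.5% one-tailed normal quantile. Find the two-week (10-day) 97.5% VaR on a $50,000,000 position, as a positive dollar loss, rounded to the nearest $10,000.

σ_{10d} = 4.25% × √10 = 13.440%; μ_{10d} = 10 × 0.15% = 1.500%.
VaR = −(1.500%) + 1.960 × 13.440% = 24.842%.
On $50,000,000: 0.24842 × $50,000,000 = $12,421,000.

$12,420,000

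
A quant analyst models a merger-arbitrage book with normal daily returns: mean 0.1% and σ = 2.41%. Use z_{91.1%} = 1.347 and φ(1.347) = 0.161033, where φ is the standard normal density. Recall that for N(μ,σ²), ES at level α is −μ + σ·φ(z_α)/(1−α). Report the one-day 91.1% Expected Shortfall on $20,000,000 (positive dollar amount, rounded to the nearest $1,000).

Tail multiplier: φ(z)/(1−α) = 0.161033 / 0.089 = 1.809.
ES = −(0.1%) + 2.41% × 1.809 = 4.260%.
On $20,000,000: 0.04260 × $20,000,000 = $852,000.

$852,000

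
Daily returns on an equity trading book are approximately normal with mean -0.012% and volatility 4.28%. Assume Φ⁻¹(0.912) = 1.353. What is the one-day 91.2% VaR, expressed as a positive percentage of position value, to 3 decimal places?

5.803%

VaR = −μ + z·σ = −(-0.012%) + 1.353 × 4.28% = 5.803%.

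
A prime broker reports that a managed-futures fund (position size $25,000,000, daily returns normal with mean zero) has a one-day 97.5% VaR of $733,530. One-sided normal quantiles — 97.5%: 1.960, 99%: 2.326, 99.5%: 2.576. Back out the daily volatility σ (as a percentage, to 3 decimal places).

1.497%

VaR as a fraction: $733,530 / $25,000,000 = 2.934%.
σ = VaR / z = 2.934% / 1.960 = 1.497%.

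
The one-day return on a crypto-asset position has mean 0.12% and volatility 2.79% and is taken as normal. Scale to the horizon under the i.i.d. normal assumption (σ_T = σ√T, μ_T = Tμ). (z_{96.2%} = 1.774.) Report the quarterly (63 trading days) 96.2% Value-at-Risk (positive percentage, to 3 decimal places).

σ_{63d} = 2.79% × √63 = 22.145%; μ_{63d} = 63 × 0.12% = 7.560%.
VaR = −(7.560%) + 1.774 × 22.145% = 31.725%.

31.725%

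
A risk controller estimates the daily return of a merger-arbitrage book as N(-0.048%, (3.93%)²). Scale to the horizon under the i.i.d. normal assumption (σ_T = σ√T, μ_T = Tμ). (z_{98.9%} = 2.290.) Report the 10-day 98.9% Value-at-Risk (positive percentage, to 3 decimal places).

28.940%

σ_{10d} = 3.93% × √10 = 12.428%; μ_{10d} = 10 × -0.048% = -0.480%.
VaR = −(-0.480%) + 2.290 × 12.428% = 28.940%.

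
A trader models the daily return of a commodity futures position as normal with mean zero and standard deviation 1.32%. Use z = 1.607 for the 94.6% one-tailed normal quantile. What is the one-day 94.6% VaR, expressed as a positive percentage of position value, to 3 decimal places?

2.121%

VaR = z·σ = 1.607 × 1.32% = 2.121%.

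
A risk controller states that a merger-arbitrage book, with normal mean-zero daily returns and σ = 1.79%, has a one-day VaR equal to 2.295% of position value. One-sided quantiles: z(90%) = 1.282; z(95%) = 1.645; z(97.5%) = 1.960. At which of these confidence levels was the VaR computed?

90%

Implied z = VaR/σ = 2.295 / 1.79 = 1.282.
This matches z(90%) = 1.282.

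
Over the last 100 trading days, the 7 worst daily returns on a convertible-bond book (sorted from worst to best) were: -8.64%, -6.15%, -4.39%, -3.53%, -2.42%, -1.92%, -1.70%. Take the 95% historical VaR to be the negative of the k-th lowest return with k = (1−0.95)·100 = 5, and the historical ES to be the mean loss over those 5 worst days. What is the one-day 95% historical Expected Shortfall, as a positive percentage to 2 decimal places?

The 5 worst returns sum to -25.13%.
ES = −(-25.13%) / 5 = 5.026% ≈ 5.03%.

5.03%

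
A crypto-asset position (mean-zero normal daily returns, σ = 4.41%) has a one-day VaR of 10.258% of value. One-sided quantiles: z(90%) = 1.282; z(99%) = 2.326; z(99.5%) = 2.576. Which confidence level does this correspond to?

Implied z = VaR/σ = 10.258 / 4.41 = 2.326.
This matches z(99%) = 2.326.

99%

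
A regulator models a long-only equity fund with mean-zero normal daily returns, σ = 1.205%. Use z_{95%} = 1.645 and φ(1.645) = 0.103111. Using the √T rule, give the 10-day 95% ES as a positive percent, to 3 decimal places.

σ_{10d} = 1.205% × √10 = 3.811%.
ES multiplier = φ(z)/(1−α) = 0.103111/0.05 = 2.062.
ES = 3.811% × 2.062 = 7.858%.

7.858%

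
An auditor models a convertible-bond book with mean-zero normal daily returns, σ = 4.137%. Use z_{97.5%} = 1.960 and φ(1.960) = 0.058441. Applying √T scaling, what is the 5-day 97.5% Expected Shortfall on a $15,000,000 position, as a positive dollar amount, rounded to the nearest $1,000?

σ_{5d} = 4.137% × √5 = 9.251%.
ES multiplier = φ(z)/(1−α) = 0.058441/0.025 = 2.338.
ES = 9.251% × 2.338 = 21.629%; on $15,000,000: $3,244,350.

$3,244,000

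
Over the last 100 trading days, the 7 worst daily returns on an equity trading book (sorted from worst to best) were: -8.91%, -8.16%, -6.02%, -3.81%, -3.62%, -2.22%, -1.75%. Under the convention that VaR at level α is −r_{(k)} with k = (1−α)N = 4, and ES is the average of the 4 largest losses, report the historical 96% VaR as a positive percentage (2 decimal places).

3.81%

k = 4; the 4th lowest return is -3.81%, so VaR = 3.81%.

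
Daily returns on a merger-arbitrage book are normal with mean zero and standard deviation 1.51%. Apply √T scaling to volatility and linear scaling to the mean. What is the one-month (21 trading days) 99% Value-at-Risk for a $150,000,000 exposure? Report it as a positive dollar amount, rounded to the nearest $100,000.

At 99%, z = 2.326.
σ_{21d} = 1.51% × √21 = 6.920%.
VaR = 2.326 × 6.920% = 16.096%.
On $150,000,000: 0.16096 × $150,000,000 = $24,144,000.

$24,100,000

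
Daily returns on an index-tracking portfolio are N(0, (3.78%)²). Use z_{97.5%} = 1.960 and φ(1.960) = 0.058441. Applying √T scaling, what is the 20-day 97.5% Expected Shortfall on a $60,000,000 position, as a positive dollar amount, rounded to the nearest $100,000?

$23,700,000

σ_{20d} = 3.78% × √20 = 16.905%.
ES multiplier = φ(z)/(1−α) = 0.058441/0.025 = 2.338.
ES = 16.905% × 2.338 = 39.524%; on $60,000,000: $23,714,400.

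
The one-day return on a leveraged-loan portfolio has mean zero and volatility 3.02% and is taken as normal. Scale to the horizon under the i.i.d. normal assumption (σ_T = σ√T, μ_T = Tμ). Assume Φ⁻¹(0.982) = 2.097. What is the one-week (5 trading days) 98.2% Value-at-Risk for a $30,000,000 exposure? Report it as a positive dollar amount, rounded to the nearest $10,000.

σ_{5d} = 3.02% × √5 = 6.753%.
VaR = 2.097 × 6.753% = 14.161%.
On $30,000,000: 0.14161 × $30,000,000 = $4,248,300.

$4,250,000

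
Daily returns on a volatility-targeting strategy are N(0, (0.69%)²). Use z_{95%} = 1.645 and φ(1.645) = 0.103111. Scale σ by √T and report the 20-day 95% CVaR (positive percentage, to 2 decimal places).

6.36%

σ_{20d} = 0.69% × √20 = 3.086%.
ES multiplier = φ(z)/(1−α) = 0.103111/0.05 = 2.062.
ES = 3.086% × 2.062 = 6.363%.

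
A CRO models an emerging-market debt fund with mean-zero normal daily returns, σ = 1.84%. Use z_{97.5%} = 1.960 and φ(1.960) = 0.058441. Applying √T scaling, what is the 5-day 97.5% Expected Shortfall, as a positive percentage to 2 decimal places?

σ_{5d} = 1.84% × √5 = 4.114%.
ES multiplier = φ(z)/(1−α) = 0.058441/0.025 = 2.338.
ES = 4.114% × 2.338 = 9.619%.

9.62%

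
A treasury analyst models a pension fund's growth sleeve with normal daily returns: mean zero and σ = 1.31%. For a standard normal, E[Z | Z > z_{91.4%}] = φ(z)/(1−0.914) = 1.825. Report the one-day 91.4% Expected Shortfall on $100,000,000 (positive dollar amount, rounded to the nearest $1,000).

$2,391,000

ES = 1.31% × 1.825 = 2.391%.
On $100,000,000: 0.02391 × $100,000,000 = $2,391,000.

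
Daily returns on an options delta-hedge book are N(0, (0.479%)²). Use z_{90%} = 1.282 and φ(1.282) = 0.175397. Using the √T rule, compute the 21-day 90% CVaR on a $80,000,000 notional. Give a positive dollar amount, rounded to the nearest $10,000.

$3,080,000

σ_{21d} = 0.479% × √21 = 2.195%.
ES multiplier = φ(z)/(1−α) = 0.175397/0.1 = 1.754.
ES = 2.195% × 1.754 = 3.850%; on $80,000,000: $3,080,000.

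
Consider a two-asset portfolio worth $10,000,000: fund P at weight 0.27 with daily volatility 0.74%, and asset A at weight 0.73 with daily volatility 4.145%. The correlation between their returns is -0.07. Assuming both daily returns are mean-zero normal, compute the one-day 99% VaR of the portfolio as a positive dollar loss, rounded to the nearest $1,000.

σ_p² = 0.27²·0.74² + 0.73²·4.145² + 2·-0.07·0.27·0.73·0.74·4.145 = 9.1110 (%²).
σ_p = √9.1110 = 3.018%.
At 99%, z = 2.326.
VaR = 2.326 × 3.018% = 7.020%; on $10,000,000 that is $702,000.

$702,000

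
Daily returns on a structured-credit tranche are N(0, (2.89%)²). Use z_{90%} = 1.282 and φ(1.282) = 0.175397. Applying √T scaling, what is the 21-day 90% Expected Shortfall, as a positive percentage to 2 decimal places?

23.23%

σ_{21d} = 2.89% × √21 = 13.244%.
ES multiplier = φ(z)/(1−α) = 0.175397/0.1 = 1.754.
ES = 13.244% × 1.754 = 23.230%.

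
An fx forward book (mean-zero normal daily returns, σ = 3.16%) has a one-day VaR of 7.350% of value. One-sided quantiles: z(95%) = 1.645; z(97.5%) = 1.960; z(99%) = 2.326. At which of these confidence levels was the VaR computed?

99%

Implied z = VaR/σ = 7.350 / 3.16 = 2.326.
This matches z(99%) = 2.326.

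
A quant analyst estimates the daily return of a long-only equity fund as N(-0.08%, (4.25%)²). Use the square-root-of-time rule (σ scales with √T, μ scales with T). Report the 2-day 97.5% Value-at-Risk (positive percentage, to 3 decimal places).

At 97.5%, z = 1.960.
σ_{2d} = 4.25% × √2 = 6.010%; μ_{2d} = 2 × -0.08% = -0.160%.
VaR = −(-0.160%) + 1.960 × 6.010% = 11.940%.

11.940%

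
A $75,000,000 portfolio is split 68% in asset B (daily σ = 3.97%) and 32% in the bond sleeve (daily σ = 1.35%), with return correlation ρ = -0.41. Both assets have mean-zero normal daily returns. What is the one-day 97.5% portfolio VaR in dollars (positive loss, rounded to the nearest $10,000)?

σ_p² = 0.68²·3.97² + 0.32²·1.35² + 2·-0.41·0.68·0.32·3.97·1.35 = 6.5182 (%²).
σ_p = √6.5182 = 2.553%.
At 97.5%, z = 1.960.
VaR = 1.960 × 2.553% = 5.004%; on $75,000,000 that is $3,753,000.

$3,750,000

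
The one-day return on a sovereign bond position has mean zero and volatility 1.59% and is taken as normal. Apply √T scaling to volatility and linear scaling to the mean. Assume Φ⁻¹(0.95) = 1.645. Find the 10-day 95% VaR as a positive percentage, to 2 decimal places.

8.27%

σ_{10d} = 1.59% × √10 = 5.028%.
VaR = 1.645 × 5.028% = 8.271%.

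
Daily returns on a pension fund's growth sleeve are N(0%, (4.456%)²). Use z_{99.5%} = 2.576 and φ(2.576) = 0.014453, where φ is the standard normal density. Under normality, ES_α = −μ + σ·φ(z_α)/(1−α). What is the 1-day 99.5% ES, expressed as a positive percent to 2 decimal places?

12.88%

Tail multiplier: φ(z)/(1−α) = 0.014453 / 0.005 = 2.891.
ES = 4.456% × 2.891 = 12.882%.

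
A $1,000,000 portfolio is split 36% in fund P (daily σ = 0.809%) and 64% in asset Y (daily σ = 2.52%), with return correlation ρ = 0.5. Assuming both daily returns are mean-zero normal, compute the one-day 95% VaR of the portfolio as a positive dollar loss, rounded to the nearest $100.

σ_p² = 0.36²·0.809² + 0.64²·2.52² + 2·0.5·0.36·0.64·0.809·2.52 = 3.1557 (%²).
σ_p = √3.1557 = 1.776%.
At 95%, z = 1.645.
VaR = 1.645 × 1.776% = 2.922%; on $1,000,000 that is $29,220.

$29,200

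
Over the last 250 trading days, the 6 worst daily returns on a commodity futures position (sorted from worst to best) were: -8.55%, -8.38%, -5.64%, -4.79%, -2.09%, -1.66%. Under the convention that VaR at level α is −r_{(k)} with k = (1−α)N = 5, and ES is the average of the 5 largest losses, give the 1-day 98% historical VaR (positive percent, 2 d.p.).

2.09%

k = 5; the 5th lowest return is -2.09%, so VaR = 2.09%.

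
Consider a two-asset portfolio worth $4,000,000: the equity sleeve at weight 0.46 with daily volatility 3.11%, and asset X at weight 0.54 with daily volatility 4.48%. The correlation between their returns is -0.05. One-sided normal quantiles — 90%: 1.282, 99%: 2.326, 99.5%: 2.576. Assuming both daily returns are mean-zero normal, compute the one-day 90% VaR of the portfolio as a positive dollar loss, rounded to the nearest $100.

σ_p² = 0.46²·3.11² + 0.54²·4.48² + 2·-0.05·0.46·0.54·3.11·4.48 = 7.5531 (%²).
σ_p = √7.5531 = 2.748%.
VaR = 1.282 × 2.748% = 3.523%; on $4,000,000 that is $140,920.

$140,900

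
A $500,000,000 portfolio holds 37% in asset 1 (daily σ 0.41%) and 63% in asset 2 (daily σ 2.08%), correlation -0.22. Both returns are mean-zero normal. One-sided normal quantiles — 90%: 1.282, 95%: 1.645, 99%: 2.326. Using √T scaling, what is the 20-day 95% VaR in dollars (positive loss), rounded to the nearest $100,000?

σ_p = √(0.37²·0.41² + 0.63²·2.08² + 2·-0.22·0.37·0.63·0.41·2.08) = 1.286%.
σ_{20d} = 1.286% × √20 = 5.751%.
VaR = 1.645 × 5.751% = 9.460%; on $500,000,000 that is $47,300,000.

$47,300,000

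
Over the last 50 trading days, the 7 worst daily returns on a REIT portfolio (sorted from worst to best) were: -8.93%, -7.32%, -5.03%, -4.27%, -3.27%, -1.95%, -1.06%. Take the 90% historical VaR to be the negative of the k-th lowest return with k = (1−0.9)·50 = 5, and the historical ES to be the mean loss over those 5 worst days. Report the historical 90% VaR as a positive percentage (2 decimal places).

3.27%

k = 5; the 5th lowest return is -3.27%, so VaR = 3.27%.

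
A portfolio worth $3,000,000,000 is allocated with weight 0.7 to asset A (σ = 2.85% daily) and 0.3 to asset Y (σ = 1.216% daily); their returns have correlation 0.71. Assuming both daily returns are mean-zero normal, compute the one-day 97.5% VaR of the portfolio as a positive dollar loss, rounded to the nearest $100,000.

$133,400,000

σ_p² = 0.7²·2.85² + 0.3²·1.216² + 2·0.71·0.7·0.3·2.85·1.216 = 5.1465 (%²).
σ_p = √5.1465 = 2.269%.
At 97.5%, z = 1.960.
VaR = 1.960 × 2.269% = 4.447%; on $3,000,000,000 that is $133,410,000.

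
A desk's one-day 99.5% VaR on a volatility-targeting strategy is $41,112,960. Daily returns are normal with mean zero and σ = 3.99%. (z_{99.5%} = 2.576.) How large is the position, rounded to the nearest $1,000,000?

VaR as a fraction of value: z·σ = 2.576 × 3.99% = 10.2782%.
Position = $41,112,960 / 0.102782 = $400,000,000.

$400,000,000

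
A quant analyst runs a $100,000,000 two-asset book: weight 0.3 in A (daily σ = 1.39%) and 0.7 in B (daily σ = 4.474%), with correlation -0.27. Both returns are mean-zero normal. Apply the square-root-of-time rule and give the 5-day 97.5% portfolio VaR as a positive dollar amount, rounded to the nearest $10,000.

$13,350,000

σ_p = √(0.3²·1.39² + 0.7²·4.474² + 2·-0.27·0.3·0.7·1.39·4.474) = 3.046%.
σ_{5d} = 3.046% × √5 = 6.811%.
z(97.5%) = 1.960.
VaR = 1.960 × 6.811% = 13.350%; on $100,000,000 that is $13,350,000.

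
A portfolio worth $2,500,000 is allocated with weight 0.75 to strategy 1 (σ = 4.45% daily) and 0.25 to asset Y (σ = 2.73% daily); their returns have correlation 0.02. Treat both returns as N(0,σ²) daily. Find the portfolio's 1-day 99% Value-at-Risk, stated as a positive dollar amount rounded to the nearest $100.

$198,900

σ_p² = 0.75²·4.45² + 0.25²·2.73² + 2·0.02·0.75·0.25·4.45·2.73 = 11.6958 (%²).
σ_p = √11.6958 = 3.420%.
At 99%, z = 2.326.
VaR = 2.326 × 3.420% = 7.955%; on $2,500,000 that is $198,875.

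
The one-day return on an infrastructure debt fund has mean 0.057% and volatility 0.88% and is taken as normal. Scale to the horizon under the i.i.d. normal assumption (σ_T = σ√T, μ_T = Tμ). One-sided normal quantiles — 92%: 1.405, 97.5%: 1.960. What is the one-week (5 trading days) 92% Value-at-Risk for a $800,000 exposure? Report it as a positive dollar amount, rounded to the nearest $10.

$19,840

σ_{5d} = 0.88% × √5 = 1.968%; μ_{5d} = 5 × 0.057% = 0.285%.
VaR = −(0.285%) + 1.405 × 1.968% = 2.480%.
On $800,000: 0.02480 × $800,000 = $19,840.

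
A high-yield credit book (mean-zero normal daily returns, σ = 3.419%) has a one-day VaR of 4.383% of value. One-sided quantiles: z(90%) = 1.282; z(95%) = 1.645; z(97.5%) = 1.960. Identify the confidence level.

Implied z = VaR/σ = 4.383 / 3.419 = 1.282.
This matches z(90%) = 1.282.

90%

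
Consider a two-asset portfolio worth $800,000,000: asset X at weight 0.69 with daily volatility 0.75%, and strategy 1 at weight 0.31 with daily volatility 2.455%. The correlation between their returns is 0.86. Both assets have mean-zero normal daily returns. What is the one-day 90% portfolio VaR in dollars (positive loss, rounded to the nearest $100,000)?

$12,700,000

σ_p² = 0.69²·0.75² + 0.31²·2.455² + 2·0.86·0.69·0.31·0.75·2.455 = 1.5244 (%²).
σ_p = √1.5244 = 1.235%.
At 90%, z = 1.282.
VaR = 1.282 × 1.235% = 1.583%; on $800,000,000 that is $12,664,000.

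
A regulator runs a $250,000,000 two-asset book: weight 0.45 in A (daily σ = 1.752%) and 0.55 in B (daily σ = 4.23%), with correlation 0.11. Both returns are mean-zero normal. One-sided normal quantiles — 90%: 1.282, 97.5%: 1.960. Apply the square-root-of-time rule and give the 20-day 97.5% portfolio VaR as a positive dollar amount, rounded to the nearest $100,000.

σ_p = √(0.45²·1.752² + 0.55²·4.23² + 2·0.11·0.45·0.55·1.752·4.23) = 2.537%.
σ_{20d} = 2.537% × √20 = 11.346%.
VaR = 1.960 × 11.346% = 22.238%; on $250,000,000 that is $55,595,000.

$55,600,000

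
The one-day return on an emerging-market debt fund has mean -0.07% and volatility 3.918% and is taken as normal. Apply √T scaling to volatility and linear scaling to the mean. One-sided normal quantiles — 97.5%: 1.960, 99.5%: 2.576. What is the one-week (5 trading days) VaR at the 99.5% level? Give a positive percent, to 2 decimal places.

σ_{5d} = 3.918% × √5 = 8.761%; μ_{5d} = 5 × -0.07% = -0.350%.
VaR = −(-0.350%) + 2.576 × 8.761% = 22.918%.

22.92%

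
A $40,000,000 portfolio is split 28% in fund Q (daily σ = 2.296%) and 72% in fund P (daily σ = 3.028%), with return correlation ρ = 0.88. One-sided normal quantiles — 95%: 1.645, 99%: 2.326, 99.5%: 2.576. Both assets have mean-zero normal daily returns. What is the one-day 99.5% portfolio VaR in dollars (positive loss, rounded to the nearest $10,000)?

σ_p² = 0.28²·2.296² + 0.72²·3.028² + 2·0.88·0.28·0.72·2.296·3.028 = 7.6332 (%²).
σ_p = √7.6332 = 2.763%.
VaR = 2.576 × 2.763% = 7.117%; on $40,000,000 that is $2,846,800.

$2,850,000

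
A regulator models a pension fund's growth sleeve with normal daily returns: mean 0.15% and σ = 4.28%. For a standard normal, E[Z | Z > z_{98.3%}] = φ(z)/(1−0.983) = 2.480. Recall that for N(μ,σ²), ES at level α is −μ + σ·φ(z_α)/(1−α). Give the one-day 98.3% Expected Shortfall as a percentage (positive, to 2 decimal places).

ES = −(0.15%) + 4.28% × 2.480 = 10.464%.

10.46%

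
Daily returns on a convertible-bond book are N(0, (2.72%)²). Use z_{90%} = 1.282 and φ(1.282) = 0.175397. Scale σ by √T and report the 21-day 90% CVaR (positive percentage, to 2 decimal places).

σ_{21d} = 2.72% × √21 = 12.465%.
ES multiplier = φ(z)/(1−α) = 0.175397/0.1 = 1.754.
ES = 12.465% × 1.754 = 21.864%.

21.86%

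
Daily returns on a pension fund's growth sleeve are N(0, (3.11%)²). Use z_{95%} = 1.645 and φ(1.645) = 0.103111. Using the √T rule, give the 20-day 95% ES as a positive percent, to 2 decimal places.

σ_{20d} = 3.11% × √20 = 13.908%.
ES multiplier = φ(z)/(1−α) = 0.103111/0.05 = 2.062.
ES = 13.908% × 2.062 = 28.678%.

28.68%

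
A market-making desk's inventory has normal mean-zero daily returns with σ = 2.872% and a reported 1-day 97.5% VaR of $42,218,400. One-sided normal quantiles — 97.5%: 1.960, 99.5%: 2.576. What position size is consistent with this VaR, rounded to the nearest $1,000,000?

VaR as a fraction of value: z·σ = 1.960 × 2.872% = 5.62912%.
Position = $42,218,400 / 0.0562912 = $750,000,000.

$750,000,000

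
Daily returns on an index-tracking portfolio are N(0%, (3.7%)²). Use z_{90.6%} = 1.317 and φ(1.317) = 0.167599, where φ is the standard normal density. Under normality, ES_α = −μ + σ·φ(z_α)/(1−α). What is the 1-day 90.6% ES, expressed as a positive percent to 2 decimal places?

6.60%

Tail multiplier: φ(z)/(1−α) = 0.167599 / 0.094 = 1.783.
ES = 3.7% × 1.783 = 6.597%.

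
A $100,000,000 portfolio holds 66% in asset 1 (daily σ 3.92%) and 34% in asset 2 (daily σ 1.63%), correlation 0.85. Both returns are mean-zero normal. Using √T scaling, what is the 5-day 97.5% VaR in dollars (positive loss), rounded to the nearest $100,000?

$13,500,000

σ_p = √(0.66²·3.92² + 0.34²·1.63² + 2·0.85·0.66·0.34·3.92·1.63) = 3.072%.
σ_{5d} = 3.072% × √5 = 6.869%.
z(97.5%) = 1.960.
VaR = 1.960 × 6.869% = 13.463%; on $100,000,000 that is $13,463,000.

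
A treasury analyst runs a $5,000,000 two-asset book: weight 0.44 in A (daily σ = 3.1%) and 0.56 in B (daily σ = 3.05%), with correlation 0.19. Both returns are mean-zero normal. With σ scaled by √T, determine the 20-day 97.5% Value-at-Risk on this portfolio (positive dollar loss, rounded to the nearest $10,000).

$1,040,000

σ_p = √(0.44²·3.1² + 0.56²·3.05² + 2·0.19·0.44·0.56·3.1·3.05) = 2.380%.
σ_{20d} = 2.380% × √20 = 10.644%.
z(97.5%) = 1.960.
VaR = 1.960 × 10.644% = 20.862%; on $5,000,000 that is $1,043,100.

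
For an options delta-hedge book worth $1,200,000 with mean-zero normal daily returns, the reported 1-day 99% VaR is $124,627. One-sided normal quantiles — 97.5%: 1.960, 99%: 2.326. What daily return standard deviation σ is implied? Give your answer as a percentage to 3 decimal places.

4.465%

VaR as a fraction: $124,627 / $1,200,000 = 10.386%.
σ = VaR / z = 10.386% / 2.326 = 4.465%.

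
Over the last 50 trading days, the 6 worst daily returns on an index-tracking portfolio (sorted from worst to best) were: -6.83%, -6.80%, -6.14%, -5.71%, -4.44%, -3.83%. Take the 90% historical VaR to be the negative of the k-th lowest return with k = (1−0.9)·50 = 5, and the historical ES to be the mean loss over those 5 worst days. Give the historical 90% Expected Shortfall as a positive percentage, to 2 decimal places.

5.98%

The 5 worst returns sum to -29.92%.
ES = −(-29.92%) / 5 = 5.984% ≈ 5.98%.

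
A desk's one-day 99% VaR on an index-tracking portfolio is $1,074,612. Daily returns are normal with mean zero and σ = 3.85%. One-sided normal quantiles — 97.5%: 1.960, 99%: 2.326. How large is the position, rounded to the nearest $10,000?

$12,000,000

VaR as a fraction of value: z·σ = 2.326 × 3.85% = 8.9551%.
Position = $1,074,612 / 0.089551 = $12,000,000.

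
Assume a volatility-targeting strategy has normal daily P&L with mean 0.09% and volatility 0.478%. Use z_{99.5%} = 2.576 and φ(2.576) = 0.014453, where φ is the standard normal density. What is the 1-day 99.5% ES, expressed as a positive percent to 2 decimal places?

Tail multiplier: φ(z)/(1−α) = 0.014453 / 0.005 = 2.891.
ES = −(0.09%) + 0.478% × 2.891 = 1.292%.

1.29%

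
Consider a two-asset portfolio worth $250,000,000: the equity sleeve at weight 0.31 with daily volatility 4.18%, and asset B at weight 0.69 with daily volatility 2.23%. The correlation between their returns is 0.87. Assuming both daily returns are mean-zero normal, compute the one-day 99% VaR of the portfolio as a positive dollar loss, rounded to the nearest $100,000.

$15,900,000

σ_p² = 0.31²·4.18² + 0.69²·2.23² + 2·0.87·0.31·0.69·4.18·2.23 = 7.5160 (%²).
σ_p = √7.5160 = 2.742%.
At 99%, z = 2.326.
VaR = 2.326 × 2.742% = 6.378%; on $250,000,000 that is $15,945,000.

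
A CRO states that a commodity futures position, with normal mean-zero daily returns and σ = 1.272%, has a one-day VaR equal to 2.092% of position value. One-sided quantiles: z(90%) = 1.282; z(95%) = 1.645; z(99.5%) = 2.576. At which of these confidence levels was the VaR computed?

95%

Implied z = VaR/σ = 2.092 / 1.272 = 1.645.
This matches z(95%) = 1.645.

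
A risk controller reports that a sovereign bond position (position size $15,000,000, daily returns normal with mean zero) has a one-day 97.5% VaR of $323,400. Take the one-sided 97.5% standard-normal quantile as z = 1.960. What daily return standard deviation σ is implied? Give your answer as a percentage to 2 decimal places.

1.10%

VaR as a fraction: $323,400 / $15,000,000 = 2.156%.
σ = VaR / z = 2.156% / 1.960 = 1.100%.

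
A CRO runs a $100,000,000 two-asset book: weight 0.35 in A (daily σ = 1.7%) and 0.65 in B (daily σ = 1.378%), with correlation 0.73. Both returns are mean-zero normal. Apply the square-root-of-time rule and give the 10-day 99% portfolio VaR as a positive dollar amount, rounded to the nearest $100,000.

σ_p = √(0.35²·1.7² + 0.65²·1.378² + 2·0.73·0.35·0.65·1.7·1.378) = 1.391%.
σ_{10d} = 1.391% × √10 = 4.399%.
z(99%) = 2.326.
VaR = 2.326 × 4.399% = 10.232%; on $100,000,000 that is $10,232,000.

$10,200,000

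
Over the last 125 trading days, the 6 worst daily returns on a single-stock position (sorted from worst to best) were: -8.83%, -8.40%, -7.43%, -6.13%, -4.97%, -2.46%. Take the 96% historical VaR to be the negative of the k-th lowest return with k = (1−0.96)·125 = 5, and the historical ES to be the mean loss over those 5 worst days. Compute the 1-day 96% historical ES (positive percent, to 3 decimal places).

The 5 worst returns sum to -35.76%.
ES = −(-35.76%) / 5 = 7.152%.

7.152%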